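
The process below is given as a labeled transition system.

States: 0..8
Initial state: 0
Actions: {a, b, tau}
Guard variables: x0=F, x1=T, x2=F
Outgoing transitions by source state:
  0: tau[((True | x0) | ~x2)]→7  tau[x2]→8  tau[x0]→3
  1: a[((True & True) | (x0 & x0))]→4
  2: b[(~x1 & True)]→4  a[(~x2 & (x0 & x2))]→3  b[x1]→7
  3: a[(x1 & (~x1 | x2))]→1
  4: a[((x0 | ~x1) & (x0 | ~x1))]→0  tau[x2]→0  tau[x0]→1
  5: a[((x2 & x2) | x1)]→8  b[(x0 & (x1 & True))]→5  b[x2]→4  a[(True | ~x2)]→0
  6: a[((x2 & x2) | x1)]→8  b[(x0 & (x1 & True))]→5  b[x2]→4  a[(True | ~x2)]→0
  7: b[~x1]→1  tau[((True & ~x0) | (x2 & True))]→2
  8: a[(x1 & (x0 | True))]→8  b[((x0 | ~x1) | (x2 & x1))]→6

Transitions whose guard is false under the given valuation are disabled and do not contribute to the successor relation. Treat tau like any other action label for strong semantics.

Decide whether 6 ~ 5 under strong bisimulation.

Answer: BISIMILAR

Working:
Refine partition for ~:
  P[0] = {{0,1,2,3,4,5,6,7,8}}
  P[1] = {{0,7},{1,5,6,8},{2},{3,4}}
  P[2] = {{0},{1},{2},{3,4},{5,6},{7},{8}}
Fixed point at round 3; 7 class(es).
[6]={5,6}  [5]={5,6}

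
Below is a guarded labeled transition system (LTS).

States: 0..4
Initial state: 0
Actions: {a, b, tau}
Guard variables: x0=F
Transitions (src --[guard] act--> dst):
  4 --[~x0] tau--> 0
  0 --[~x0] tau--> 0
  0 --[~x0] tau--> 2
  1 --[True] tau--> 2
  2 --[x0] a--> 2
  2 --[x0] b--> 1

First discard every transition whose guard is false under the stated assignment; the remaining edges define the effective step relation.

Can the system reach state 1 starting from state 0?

Guard filter leaves 4 enabled edge(s).
L0 = {0}
L1 = {2}  now seen {0,2}
R = {0,2}

Answer: UNREACHABLE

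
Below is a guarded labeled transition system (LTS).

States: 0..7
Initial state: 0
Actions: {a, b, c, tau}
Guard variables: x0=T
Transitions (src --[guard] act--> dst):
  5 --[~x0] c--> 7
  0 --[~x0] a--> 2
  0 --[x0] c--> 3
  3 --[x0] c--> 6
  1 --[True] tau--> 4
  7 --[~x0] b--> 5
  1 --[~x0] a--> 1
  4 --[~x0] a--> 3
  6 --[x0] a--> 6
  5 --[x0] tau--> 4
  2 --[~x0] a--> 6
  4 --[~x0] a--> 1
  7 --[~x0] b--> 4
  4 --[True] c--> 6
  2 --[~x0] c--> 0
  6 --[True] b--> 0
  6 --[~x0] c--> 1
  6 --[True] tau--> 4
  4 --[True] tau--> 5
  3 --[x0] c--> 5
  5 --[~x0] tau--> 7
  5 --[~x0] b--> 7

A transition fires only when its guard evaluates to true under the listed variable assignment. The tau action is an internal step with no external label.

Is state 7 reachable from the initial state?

Guard filter leaves 10 enabled edge(s).
Layer 0: {0}
Layer 1: {3}  total {0,3}
Layer 2: {5,6}  total {0,3,5,6}
Layer 3: {4}  total {0,3,4,5,6}
Reach set: {0,3,4,5,6}

Answer: UNREACHABLE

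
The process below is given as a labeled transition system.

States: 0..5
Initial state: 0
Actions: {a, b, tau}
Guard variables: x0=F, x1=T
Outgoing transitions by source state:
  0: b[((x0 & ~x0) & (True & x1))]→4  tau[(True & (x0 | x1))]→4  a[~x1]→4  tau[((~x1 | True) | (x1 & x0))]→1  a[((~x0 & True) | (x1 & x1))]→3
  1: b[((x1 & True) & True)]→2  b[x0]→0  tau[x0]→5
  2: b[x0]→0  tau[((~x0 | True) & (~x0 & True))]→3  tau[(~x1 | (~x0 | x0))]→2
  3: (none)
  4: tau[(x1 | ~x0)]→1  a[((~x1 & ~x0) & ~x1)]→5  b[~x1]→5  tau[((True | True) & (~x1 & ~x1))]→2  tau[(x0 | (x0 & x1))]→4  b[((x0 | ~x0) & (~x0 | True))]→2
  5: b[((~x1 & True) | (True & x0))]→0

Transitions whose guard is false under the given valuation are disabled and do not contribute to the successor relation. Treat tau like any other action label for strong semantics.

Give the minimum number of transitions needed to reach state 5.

Layered search for 5:
  Layer 0: {0}
  Layer 1: {1,3,4}
  Layer 2: {2}
5 never appears.

Answer: UNREACHABLE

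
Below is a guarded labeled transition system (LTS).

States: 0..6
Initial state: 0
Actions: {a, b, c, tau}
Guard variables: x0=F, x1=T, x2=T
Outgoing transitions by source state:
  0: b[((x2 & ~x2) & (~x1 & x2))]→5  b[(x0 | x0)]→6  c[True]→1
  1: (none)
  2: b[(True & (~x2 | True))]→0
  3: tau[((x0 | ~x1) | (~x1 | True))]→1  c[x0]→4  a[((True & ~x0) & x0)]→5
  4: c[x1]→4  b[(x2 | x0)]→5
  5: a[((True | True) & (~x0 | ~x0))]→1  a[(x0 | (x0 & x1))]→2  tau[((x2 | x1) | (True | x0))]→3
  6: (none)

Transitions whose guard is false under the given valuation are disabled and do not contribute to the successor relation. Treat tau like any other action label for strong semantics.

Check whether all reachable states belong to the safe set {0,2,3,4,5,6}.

Safe = {0,2,3,4,5,6}
Reach set: {0,1}
  0: ✓
  1: ✗ unsafe
reach 1 via c — violates

Answer: INVARIANT VIOLATED at state 1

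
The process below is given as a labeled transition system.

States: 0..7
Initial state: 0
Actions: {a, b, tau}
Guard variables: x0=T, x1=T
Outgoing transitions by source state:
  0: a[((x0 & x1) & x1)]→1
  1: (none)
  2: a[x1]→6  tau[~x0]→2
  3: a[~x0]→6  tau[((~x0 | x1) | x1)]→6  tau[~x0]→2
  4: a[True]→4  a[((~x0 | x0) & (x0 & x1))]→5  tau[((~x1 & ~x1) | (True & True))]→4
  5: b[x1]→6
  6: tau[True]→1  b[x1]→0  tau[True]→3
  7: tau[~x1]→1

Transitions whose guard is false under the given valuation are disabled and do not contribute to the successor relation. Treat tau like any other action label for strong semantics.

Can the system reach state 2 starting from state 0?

After dropping false guards: 10 live edges.
L0 = {0}
L1 = {1}  cumulative {0,1}
Reach set: {0,1}

Answer: UNREACHABLE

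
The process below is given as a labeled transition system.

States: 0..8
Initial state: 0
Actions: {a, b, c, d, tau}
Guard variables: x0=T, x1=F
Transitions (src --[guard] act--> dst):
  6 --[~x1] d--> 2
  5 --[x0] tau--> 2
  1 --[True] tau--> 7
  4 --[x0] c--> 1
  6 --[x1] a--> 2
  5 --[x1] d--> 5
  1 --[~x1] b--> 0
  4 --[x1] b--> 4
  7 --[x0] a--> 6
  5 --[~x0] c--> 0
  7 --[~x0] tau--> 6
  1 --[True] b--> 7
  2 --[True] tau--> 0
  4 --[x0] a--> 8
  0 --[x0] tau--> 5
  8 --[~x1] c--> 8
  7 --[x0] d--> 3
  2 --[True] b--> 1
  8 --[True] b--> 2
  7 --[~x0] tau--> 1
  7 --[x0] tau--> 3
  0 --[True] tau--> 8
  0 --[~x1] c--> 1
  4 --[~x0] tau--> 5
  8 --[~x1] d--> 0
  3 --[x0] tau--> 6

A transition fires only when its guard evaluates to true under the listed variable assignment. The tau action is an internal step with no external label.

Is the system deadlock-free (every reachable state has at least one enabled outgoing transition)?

Reach set: {0,1,2,3,5,6,7,8}
  0: c→1  tau→5  tau→8  [deg 3]
  1: b→0  b→7  tau→7  [deg 3]
  2: b→1  tau→0  [deg 2]
  3: tau→6  [deg 1]
  5: tau→2  [deg 1]
  6: d→2  [deg 1]
  7: a→6  d→3  tau→3  [deg 3]
  8: b→2  c→8  d→0  [deg 3]

Answer: DEADLOCK-FREE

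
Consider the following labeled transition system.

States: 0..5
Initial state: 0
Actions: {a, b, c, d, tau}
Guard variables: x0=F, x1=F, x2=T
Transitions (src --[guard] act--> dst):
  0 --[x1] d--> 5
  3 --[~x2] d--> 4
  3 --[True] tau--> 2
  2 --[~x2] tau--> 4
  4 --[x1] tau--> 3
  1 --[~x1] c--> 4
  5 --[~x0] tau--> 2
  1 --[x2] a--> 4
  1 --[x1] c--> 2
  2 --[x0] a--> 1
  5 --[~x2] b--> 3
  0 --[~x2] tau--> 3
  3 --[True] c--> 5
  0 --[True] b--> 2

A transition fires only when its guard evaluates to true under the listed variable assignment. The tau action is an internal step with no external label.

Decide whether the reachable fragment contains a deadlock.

R = {0,2}
  0: b→2  [deg 1]
  2: ∅  [no exit]
trace reaching 2: b

Answer: DEADLOCK at state 2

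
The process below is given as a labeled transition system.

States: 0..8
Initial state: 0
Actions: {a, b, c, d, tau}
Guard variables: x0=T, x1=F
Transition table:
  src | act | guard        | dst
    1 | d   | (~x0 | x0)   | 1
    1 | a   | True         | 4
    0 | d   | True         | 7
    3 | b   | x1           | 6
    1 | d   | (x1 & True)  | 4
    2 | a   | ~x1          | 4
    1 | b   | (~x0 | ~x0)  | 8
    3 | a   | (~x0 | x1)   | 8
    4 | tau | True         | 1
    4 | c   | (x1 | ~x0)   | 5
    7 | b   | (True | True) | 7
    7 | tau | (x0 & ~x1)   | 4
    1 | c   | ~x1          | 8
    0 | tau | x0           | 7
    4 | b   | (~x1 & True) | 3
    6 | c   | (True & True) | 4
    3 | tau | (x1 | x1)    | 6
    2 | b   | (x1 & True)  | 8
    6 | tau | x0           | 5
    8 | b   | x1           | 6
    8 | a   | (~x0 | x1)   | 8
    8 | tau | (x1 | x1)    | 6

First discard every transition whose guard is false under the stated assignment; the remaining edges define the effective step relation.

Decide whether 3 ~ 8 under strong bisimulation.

Refine partition for ~:
  π0 = {{0,1,2,3,4,5,6,7,8}}
  π1 = {{0},{1},{2},{3,5,8},{4,7},{6}}
  π2 = {{0},{1},{2},{3,5,8},{4},{6},{7}}
Fixed point at round 3; 7 class(es).
3∈{3,5,8}, 8∈{3,5,8}

Answer: BISIMILAR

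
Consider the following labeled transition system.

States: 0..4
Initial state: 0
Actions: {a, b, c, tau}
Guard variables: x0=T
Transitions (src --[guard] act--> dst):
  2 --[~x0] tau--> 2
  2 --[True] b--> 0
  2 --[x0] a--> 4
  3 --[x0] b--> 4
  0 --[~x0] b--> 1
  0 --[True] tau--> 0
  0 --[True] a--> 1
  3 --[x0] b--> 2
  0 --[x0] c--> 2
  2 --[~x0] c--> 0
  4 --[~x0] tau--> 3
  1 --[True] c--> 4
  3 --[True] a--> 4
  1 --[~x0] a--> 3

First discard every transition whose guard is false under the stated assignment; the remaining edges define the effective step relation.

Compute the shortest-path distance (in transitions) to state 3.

Answer: UNREACHABLE

Analysis:
Breadth-first toward 3:
  L0 = {0}
  L1 = {1,2}
  L2 = {4}
3 never appears.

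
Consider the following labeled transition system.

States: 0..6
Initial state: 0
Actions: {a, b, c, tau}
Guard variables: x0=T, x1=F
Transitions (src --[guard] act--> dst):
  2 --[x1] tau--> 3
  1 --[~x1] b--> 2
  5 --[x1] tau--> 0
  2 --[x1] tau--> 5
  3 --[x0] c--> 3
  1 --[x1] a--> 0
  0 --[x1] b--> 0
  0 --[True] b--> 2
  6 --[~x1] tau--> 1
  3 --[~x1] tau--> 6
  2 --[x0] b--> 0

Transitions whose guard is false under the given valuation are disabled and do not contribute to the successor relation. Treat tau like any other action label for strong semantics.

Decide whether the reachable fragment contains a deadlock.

Answer: DEADLOCK-FREE

Working:
R = {0,2}
  0: b→2  [deg 1]
  2: b→0  [deg 1]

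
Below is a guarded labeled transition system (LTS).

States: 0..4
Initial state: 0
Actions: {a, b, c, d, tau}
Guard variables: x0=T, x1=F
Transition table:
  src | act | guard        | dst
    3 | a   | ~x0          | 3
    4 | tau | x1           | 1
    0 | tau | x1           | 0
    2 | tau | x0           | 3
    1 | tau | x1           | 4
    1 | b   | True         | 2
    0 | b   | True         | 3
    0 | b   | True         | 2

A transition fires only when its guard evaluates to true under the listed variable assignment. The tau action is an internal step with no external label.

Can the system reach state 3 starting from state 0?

Answer: REACHABLE

Working:
Guard filter leaves 4 enabled edge(s).
L0 = {0}
L1 = {2,3}  total {0,2,3}
Reachable = {0,2,3}
trace reaching 3: b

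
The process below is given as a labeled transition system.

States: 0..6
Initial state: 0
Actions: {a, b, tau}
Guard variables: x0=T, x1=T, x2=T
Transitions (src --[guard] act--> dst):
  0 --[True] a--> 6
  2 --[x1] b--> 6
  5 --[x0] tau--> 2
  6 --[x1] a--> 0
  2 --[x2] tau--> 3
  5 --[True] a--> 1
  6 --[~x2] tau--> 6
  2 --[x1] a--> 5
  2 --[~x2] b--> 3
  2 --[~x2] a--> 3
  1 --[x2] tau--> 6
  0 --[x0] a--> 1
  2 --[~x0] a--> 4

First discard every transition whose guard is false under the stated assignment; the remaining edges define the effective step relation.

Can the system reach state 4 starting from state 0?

Answer: UNREACHABLE

Analysis:
9 transition(s) survive guard evaluation.
Layer 0: {0}
Layer 1: {1,6}  cumulative {0,1,6}
Reachable = {0,1,6}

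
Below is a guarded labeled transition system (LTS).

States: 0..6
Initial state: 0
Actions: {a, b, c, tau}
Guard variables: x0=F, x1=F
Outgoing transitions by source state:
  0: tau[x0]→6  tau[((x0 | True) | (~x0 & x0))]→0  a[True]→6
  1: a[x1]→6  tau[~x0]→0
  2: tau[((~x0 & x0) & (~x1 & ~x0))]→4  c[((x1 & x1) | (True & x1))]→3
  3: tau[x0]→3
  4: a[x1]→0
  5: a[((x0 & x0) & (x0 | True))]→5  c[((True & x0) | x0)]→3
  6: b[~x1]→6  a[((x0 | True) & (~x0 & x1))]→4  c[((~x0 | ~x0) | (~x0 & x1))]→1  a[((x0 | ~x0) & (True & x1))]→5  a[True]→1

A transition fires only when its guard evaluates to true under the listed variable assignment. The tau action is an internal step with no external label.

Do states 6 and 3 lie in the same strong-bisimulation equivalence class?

Answer: NOT BISIMILAR

Analysis:
Compute ~ classes (split until stable):
  π0 = {{0,1,2,3,4,5,6}}
  π1 = {{0},{1},{2,3,4,5},{6}}
Fixed point at round 2; 4 class(es).
6∈{6}, 3∈{2,3,4,5}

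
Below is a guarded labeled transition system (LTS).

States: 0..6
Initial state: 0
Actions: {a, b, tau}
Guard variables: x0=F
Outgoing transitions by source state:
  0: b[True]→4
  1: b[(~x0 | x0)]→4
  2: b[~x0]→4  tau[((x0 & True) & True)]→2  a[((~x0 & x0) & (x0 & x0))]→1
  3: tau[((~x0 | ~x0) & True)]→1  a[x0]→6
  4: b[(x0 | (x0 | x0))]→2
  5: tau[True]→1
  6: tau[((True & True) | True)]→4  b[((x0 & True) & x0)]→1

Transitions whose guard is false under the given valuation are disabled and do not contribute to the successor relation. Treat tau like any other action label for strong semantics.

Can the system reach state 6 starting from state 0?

Answer: UNREACHABLE

Analysis:
After dropping false guards: 6 live edges.
depth 0: {0}
depth 1: {4}  total {0,4}
R = {0,4}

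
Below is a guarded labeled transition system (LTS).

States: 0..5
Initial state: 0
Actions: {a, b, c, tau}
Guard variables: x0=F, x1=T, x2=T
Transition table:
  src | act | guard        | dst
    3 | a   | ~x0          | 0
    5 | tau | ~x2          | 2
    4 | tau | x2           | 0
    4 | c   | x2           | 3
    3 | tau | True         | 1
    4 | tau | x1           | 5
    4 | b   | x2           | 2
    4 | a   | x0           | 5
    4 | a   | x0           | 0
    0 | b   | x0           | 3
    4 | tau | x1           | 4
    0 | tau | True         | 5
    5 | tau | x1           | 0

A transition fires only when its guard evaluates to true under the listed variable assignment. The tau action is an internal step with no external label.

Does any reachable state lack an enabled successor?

Reach set: {0,5}
  0: tau→5  [deg 1]
  5: tau→0  [deg 1]

Answer: DEADLOCK-FREE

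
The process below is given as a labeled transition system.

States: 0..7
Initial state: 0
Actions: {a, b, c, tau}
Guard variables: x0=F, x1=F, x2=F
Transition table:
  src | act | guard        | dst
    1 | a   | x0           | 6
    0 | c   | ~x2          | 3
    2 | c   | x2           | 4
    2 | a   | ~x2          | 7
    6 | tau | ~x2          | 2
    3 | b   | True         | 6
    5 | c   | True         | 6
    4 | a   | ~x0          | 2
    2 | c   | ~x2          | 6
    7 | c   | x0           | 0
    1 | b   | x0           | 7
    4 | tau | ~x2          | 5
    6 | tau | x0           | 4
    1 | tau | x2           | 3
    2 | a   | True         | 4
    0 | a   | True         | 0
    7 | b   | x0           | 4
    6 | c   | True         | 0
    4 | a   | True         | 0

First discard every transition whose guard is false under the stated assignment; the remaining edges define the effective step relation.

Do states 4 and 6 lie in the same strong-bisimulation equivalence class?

Compute ~ classes (split until stable):
  π0 = {{0,1,2,3,4,5,6,7}}
  π1 = {{0,2},{1,7},{3},{4},{5},{6}}
  π2 = {{0},{1,7},{2},{3},{4},{5},{6}}
7 equivalence class(es) (converged in 3)
class of 4: {4}; class of 6: {6}

Answer: NOT BISIMILAR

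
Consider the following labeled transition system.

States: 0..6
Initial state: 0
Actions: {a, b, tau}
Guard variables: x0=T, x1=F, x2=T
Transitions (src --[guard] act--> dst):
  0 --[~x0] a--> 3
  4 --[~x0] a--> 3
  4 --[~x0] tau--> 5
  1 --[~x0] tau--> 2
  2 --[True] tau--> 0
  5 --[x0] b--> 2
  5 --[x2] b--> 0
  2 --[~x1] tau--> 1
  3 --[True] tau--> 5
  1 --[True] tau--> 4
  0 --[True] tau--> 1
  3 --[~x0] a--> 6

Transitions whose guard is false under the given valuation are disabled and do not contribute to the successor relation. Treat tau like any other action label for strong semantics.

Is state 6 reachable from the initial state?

Answer: UNREACHABLE

Working:
Guard filter leaves 7 enabled edge(s).
depth 0: {0}
depth 1: {1}  cumulative {0,1}
depth 2: {4}  cumulative {0,1,4}
Reach set: {0,1,4}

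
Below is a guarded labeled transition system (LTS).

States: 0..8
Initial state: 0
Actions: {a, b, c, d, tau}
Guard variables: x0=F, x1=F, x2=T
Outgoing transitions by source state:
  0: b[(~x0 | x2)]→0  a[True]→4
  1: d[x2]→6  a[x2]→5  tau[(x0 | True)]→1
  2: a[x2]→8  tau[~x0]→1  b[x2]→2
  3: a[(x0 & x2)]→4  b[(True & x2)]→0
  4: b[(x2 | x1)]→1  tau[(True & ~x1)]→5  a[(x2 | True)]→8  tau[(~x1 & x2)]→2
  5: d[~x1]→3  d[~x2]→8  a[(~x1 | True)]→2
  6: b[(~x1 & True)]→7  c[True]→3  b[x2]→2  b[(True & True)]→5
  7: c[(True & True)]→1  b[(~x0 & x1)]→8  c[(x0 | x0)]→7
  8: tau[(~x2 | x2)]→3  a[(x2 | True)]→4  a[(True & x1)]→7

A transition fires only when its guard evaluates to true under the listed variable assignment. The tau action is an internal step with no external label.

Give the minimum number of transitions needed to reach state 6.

Breadth-first toward 6:
  L0 = {0}
  L1 = {4}
  L2 = {1,2,5,8}
  L3 = {3,6}
6 enters at depth 3; path a·b·d

Answer: 3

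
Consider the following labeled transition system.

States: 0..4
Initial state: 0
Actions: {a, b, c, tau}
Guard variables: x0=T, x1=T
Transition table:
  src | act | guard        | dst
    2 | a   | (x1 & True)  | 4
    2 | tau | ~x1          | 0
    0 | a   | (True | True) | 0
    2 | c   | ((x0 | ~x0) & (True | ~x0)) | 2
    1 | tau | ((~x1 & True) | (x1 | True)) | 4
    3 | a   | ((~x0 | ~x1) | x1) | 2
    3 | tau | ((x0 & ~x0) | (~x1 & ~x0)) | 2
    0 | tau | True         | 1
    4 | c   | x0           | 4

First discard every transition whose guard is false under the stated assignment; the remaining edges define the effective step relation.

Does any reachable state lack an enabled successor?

Reachable = {0,1,4}
  0: a→0  tau→1  [deg 2]
  1: tau→4  [deg 1]
  4: c→4  [deg 1]

Answer: DEADLOCK-FREE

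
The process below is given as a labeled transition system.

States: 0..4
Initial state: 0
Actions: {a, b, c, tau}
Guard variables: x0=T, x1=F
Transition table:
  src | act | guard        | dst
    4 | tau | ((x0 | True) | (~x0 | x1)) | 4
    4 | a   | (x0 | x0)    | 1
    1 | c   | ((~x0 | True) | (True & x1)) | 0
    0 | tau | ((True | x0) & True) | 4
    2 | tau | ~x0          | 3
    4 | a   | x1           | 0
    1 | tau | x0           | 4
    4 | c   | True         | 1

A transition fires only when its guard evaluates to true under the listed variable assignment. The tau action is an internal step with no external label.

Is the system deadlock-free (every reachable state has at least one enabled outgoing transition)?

Reachable = {0,1,4}
  0: tau→4  [1 out]
  1: c→0  tau→4  [2 out]
  4: a→1  c→1  tau→4  [3 out]

Answer: DEADLOCK-FREE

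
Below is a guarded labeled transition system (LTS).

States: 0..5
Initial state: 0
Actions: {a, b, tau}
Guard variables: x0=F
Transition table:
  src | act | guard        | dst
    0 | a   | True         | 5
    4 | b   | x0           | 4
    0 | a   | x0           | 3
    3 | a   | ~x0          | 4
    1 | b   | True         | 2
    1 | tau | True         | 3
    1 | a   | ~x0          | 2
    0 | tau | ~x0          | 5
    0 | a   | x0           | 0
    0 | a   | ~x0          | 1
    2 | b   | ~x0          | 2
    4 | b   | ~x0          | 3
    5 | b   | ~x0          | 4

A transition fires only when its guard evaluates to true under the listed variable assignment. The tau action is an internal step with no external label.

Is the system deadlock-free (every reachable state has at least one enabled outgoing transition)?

Reachable = {0,1,2,3,4,5}
  0: a→1  a→5  tau→5  [3 exit(s)]
  1: a→2  b→2  tau→3  [3 exit(s)]
  2: b→2  [1 exit(s)]
  3: a→4  [1 exit(s)]
  4: b→3  [1 exit(s)]
  5: b→4  [1 exit(s)]

Answer: DEADLOCK-FREE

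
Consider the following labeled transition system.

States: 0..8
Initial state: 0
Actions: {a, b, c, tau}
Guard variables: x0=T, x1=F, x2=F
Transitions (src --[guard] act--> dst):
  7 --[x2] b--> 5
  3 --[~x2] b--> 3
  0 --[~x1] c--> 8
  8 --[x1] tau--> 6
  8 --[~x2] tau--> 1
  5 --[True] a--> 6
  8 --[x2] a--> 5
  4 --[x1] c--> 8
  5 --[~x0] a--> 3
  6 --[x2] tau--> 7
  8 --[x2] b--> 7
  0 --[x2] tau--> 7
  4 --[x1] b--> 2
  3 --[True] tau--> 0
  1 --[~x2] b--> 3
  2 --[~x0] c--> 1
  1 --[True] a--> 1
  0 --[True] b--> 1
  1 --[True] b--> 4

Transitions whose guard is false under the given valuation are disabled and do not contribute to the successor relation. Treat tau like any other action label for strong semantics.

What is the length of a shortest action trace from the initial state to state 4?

BFS to 4:
  L0 = {0}
  L1 = {1,8}
  L2 = {3,4}
4 enters at depth 2; path b·b

Answer: 2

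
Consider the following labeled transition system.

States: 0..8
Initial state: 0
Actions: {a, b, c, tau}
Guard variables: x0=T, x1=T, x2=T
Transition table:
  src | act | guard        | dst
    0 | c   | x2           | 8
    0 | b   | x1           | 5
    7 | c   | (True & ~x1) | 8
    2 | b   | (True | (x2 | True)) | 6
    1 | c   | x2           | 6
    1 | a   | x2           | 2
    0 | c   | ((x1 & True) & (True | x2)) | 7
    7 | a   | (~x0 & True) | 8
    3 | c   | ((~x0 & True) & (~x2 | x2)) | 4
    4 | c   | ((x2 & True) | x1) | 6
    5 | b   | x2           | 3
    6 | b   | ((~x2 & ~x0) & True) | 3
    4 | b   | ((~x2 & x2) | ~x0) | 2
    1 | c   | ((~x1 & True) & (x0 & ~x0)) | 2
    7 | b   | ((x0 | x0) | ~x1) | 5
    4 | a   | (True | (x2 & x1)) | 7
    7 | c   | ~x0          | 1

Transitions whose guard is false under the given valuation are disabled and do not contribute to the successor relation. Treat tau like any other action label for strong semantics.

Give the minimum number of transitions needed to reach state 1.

Breadth-first toward 1:
  Layer 0: {0}
  Layer 1: {5,7,8}
  Layer 2: {3}
1 never appears.

Answer: UNREACHABLE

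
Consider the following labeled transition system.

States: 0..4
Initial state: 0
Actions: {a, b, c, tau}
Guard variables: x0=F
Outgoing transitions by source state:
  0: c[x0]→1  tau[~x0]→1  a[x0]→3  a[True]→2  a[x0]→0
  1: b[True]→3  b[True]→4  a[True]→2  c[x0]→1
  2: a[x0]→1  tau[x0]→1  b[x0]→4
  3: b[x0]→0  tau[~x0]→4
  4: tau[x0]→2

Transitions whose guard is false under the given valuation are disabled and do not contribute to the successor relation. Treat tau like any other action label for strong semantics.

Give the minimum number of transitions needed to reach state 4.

Answer: 2

Trace:
BFS to 4:
  L0 = {0}
  L1 = {1,2}
  L2 = {3,4}
depth(4)=2, e.g. tau·b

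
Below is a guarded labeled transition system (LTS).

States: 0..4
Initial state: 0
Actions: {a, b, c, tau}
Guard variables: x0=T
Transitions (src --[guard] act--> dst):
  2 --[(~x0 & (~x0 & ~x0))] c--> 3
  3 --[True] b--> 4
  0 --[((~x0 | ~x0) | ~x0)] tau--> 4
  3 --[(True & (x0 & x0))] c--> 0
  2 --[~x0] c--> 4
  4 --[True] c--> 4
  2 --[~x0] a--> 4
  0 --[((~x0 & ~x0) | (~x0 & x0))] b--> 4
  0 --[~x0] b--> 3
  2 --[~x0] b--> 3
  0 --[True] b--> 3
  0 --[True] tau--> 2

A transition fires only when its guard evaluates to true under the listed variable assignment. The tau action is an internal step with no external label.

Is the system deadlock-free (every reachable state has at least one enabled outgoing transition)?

Answer: DEADLOCK at state 2

Trace:
R = {0,2,3,4}
  0: b→3  tau→2  [2 out]
  2: ∅  [no exit]
  3: b→4  c→0  [2 out]
  4: c→4  [1 out]
Path to 2: tau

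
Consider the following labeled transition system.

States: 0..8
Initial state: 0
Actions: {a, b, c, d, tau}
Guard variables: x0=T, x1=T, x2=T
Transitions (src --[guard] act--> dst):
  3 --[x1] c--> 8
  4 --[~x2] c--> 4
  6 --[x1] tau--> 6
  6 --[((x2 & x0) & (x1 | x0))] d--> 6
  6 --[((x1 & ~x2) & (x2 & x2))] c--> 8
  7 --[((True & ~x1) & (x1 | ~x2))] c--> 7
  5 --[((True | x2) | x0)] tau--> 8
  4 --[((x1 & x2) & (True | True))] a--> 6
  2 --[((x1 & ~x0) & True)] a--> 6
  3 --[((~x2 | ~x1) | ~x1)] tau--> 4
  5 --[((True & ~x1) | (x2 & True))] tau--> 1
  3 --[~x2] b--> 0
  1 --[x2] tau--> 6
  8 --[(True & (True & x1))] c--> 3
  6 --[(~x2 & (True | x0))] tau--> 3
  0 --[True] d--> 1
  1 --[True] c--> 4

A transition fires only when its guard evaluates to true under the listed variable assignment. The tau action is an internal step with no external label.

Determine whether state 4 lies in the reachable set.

Answer: REACHABLE

Analysis:
10 transition(s) survive guard evaluation.
L0 = {0}
L1 = {1}  cumulative {0,1}
L2 = {4,6}  cumulative {0,1,4,6}
Reach set: {0,1,4,6}
witness 4: d·c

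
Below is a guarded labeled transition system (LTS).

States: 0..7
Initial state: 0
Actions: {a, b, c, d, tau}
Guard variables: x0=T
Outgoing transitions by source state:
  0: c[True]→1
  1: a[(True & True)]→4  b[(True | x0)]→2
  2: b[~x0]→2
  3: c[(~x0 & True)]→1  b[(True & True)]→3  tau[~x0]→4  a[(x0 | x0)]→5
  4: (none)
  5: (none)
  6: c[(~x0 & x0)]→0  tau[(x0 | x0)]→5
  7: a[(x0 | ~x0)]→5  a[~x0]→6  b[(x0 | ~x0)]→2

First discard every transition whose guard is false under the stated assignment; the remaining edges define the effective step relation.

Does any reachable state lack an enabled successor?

Answer: DEADLOCK at state 2

Analysis:
Reach set: {0,1,2,4}
  0: c→1  [1 out]
  1: a→4  b→2  [2 out]
  2: ∅  [STUCK]
  4: ∅  [STUCK]
witness 2: c·b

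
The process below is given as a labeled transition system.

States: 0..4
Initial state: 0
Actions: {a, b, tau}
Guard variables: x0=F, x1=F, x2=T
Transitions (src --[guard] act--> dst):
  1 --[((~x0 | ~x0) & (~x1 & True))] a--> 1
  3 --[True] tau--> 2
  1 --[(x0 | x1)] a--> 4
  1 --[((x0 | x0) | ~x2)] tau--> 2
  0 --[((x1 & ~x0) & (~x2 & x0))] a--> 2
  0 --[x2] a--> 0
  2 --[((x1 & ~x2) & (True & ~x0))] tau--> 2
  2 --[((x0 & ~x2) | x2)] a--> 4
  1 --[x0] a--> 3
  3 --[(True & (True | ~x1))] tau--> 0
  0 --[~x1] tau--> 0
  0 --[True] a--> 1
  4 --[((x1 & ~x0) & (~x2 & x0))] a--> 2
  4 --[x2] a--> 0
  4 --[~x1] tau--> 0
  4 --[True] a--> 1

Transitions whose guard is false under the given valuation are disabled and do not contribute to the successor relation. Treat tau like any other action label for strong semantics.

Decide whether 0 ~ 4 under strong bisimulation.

Answer: BISIMILAR

Working:
Compute ~ classes (split until stable):
  round 0: {{0,1,2,3,4}}
  round 1: {{0,4},{1,2},{3}}
  round 2: {{0,4},{1},{2},{3}}
4 equivalence class(es) (converged in 3)
0∈{0,4}, 4∈{0,4}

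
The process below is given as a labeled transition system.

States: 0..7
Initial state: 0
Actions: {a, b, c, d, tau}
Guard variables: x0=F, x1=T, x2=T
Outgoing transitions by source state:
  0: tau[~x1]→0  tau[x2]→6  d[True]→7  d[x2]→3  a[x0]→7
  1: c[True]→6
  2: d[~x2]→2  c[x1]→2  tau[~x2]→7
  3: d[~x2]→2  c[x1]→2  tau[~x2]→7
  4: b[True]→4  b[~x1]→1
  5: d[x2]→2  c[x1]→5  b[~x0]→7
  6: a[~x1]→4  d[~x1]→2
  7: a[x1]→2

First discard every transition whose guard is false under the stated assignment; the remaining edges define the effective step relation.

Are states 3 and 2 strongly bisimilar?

Compute ~ classes (split until stable):
  round 0: {{0,1,2,3,4,5,6,7}}
  round 1: {{0},{1,2,3},{4},{5},{6},{7}}
  round 2: {{0},{1},{2,3},{4},{5},{6},{7}}
Fixed point at round 3; 7 class(es).
3∈{2,3}, 2∈{2,3}

Answer: BISIMILAR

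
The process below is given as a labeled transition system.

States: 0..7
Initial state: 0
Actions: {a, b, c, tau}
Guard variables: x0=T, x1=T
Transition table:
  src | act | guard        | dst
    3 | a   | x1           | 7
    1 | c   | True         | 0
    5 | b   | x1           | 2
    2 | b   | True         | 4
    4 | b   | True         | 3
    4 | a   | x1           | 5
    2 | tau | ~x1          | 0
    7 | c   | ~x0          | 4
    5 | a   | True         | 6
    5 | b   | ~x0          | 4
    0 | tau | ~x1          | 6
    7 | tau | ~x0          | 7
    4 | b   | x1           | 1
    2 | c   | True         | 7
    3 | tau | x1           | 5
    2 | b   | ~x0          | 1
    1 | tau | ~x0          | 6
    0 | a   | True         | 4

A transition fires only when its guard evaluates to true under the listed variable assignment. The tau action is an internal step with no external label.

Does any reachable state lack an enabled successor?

Answer: DEADLOCK at state 6

Working:
R = {0,1,2,3,4,5,6,7}
  0: a→4  [1 exit(s)]
  1: c→0  [1 exit(s)]
  2: b→4  c→7  [2 exit(s)]
  3: a→7  tau→5  [2 exit(s)]
  4: a→5  b→1  b→3  [3 exit(s)]
  5: a→6  b→2  [2 exit(s)]
  6: ∅  [deadlock]
  7: ∅  [deadlock]
trace reaching 6: a·a·a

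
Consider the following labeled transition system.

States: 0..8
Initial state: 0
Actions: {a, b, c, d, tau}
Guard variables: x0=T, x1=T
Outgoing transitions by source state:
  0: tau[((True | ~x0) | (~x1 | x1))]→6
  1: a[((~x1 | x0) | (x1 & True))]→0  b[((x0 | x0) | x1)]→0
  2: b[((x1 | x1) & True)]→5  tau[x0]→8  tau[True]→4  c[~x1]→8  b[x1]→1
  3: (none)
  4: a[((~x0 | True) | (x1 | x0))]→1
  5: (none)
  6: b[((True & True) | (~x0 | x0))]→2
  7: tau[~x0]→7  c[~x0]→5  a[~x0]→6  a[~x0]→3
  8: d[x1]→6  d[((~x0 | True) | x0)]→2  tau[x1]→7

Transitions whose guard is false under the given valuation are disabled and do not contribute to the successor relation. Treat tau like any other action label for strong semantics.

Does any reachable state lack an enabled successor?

Answer: DEADLOCK at state 5

Analysis:
Reach set: {0,1,2,4,5,6,7,8}
  0: tau→6  [deg 1]
  1: a→0  b→0  [deg 2]
  2: b→1  b→5  tau→4  tau→8  [deg 4]
  4: a→1  [deg 1]
  5: ∅  [deadlock]
  6: b→2  [deg 1]
  7: ∅  [deadlock]
  8: d→2  d→6  tau→7  [deg 3]
trace reaching 5: tau·b·b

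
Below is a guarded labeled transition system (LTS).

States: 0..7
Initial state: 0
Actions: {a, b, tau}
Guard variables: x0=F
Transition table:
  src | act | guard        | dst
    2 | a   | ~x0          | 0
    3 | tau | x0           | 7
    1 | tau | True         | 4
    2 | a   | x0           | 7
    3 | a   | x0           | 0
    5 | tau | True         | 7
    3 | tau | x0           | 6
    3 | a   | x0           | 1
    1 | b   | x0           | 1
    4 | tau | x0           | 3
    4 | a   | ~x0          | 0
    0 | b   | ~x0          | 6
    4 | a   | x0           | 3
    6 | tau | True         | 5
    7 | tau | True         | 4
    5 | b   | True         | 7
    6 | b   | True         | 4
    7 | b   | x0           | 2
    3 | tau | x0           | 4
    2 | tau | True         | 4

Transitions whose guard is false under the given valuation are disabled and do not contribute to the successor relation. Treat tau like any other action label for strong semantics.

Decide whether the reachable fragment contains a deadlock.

Answer: DEADLOCK-FREE

Working:
R = {0,4,5,6,7}
  0: b→6  [1 out]
  4: a→0  [1 out]
  5: b→7  tau→7  [2 out]
  6: b→4  tau→5  [2 out]
  7: tau→4  [1 out]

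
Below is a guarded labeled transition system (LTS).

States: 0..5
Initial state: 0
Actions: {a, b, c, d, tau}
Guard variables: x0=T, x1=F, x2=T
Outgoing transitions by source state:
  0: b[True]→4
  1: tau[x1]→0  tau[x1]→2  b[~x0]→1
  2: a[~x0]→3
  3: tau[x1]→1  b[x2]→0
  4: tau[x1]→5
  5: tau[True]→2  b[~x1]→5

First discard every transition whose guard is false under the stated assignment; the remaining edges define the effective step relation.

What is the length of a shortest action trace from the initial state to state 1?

BFS to 1:
  depth 0: {0}
  depth 1: {4}
1 never appears.

Answer: UNREACHABLE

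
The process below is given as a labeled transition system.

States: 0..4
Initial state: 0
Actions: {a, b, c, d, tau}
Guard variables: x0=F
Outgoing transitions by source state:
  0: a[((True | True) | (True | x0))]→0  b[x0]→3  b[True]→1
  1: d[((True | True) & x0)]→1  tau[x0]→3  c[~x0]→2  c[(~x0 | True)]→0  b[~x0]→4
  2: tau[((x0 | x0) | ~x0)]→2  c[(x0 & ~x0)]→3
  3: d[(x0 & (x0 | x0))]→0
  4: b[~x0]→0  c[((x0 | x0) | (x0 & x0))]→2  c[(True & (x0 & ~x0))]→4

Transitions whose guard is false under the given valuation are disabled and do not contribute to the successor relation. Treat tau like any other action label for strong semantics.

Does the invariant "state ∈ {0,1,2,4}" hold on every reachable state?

Answer: INVARIANT HOLDS

Analysis:
Safe = {0,1,2,4}
Reach set: {0,1,2,4}
  0: ✓
  1: ✓
  2: ✓
  4: ✓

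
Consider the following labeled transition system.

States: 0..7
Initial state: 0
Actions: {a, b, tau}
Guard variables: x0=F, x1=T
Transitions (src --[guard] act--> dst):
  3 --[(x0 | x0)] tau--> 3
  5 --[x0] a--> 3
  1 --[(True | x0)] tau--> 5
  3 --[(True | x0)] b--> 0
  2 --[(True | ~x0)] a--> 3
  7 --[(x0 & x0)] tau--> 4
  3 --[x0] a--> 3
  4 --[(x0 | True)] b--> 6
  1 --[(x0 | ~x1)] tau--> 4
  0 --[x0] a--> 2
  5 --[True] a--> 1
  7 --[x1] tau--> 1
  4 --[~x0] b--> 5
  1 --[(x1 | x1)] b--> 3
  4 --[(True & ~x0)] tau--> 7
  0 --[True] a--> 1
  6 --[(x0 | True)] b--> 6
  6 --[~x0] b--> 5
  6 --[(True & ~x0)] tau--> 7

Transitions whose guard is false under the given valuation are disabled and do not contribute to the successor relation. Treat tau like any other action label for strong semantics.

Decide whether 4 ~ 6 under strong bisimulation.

Refine partition for ~:
  π0 = {{0,1,2,3,4,5,6,7}}
  π1 = {{0,2,5},{1,4,6},{3},{7}}
  π2 = {{0,5},{1},{2},{3},{4,6},{7}}
6 equivalence class(es) (converged in 3)
4∈{4,6}, 6∈{4,6}

Answer: BISIMILAR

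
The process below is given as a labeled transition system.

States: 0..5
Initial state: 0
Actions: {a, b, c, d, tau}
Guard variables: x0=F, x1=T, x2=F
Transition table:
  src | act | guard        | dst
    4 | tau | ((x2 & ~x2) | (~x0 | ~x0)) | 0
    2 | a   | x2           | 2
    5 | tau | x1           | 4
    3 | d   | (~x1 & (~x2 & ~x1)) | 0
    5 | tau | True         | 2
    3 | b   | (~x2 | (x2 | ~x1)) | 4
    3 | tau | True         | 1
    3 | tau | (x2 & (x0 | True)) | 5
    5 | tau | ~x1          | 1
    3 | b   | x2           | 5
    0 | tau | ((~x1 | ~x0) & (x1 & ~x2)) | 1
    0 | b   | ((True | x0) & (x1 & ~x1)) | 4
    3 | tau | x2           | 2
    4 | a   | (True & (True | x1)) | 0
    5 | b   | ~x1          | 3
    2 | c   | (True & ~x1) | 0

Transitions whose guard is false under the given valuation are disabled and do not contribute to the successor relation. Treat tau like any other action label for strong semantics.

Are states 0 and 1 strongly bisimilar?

Answer: NOT BISIMILAR

Analysis:
Refine partition for ~:
  π0 = {{0,1,2,3,4,5}}
  π1 = {{0,5},{1,2},{3},{4}}
  π2 = {{0},{1,2},{3},{4},{5}}
Fixed point at round 3; 5 class(es).
0∈{0}, 1∈{1,2}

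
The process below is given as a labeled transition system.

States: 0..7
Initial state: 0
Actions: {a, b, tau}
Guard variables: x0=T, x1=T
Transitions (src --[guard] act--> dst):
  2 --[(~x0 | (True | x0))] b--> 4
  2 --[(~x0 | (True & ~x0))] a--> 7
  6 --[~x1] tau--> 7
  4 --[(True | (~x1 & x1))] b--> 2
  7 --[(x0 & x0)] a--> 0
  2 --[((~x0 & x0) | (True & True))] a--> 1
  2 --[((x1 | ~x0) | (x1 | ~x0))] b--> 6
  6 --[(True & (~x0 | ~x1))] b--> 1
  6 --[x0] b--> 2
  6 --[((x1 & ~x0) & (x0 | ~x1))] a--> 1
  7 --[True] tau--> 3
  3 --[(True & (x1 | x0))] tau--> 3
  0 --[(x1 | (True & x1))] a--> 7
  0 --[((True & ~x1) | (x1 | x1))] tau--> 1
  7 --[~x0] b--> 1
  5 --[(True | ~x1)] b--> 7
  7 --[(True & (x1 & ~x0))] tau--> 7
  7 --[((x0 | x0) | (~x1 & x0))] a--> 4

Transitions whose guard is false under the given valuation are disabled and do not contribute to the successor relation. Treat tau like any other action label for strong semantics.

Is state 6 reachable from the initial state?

Answer: REACHABLE

Working:
12 transition(s) survive guard evaluation.
Layer 0: {0}
Layer 1: {1,7}  total {0,1,7}
Layer 2: {3,4}  total {0,1,3,4,7}
Layer 3: {2}  total {0,1,2,3,4,7}
Layer 4: {6}  total {0,1,2,3,4,6,7}
Reach set: {0,1,2,3,4,6,7}
trace reaching 6: a·a·b·b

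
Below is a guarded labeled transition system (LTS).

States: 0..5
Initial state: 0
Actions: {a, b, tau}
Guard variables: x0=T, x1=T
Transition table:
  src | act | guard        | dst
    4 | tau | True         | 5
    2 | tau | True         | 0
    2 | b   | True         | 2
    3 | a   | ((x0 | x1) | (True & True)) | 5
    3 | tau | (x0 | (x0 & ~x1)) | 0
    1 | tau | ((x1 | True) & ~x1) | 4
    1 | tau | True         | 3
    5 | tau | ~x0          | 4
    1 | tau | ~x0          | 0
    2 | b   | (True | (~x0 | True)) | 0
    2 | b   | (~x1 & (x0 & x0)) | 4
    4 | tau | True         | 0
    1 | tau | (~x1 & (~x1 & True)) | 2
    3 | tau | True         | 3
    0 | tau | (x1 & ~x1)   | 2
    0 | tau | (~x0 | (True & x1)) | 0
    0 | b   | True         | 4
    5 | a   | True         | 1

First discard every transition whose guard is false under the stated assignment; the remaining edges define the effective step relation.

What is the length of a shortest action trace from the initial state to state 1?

BFS to 1:
  Layer 0: {0}
  Layer 1: {4}
  Layer 2: {5}
  Layer 3: {1}
1 enters at depth 3; path b·tau·a

Answer: 3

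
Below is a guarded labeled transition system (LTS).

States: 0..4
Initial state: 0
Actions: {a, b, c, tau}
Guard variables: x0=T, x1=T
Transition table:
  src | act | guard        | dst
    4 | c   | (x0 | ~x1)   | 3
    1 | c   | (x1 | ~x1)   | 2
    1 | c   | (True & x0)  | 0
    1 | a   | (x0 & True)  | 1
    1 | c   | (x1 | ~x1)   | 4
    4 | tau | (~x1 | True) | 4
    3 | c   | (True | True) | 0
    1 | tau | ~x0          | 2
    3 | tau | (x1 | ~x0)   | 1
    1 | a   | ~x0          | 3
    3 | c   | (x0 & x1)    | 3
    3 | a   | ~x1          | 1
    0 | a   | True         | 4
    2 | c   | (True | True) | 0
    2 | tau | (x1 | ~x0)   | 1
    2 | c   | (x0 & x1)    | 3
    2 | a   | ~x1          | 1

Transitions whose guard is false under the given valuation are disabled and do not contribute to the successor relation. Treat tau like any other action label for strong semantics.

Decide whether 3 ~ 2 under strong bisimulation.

Answer: BISIMILAR

Working:
Bisimulation quotient by refinement:
  P[0] = {{0,1,2,3,4}}
  P[1] = {{0},{1},{2,3,4}}
  P[2] = {{0},{1},{2,3},{4}}
stable after 3 split(s): 4 block(s)
class of 3: {2,3}; class of 2: {2,3}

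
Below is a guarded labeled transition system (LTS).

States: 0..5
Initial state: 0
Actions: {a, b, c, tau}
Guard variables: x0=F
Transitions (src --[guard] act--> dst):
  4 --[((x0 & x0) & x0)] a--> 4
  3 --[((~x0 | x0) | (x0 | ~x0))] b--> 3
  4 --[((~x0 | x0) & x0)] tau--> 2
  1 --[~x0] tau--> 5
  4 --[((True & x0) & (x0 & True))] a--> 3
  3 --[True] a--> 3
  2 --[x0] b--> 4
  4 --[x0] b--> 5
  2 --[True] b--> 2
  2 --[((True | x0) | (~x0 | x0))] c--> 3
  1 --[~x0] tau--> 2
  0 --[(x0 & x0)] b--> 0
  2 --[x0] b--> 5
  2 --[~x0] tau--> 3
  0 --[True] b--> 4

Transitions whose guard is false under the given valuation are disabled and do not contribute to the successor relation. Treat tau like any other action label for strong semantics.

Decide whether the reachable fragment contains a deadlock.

Answer: DEADLOCK at state 4

Trace:
R = {0,4}
  0: b→4  [deg 1]
  4: ∅  [STUCK]
Path to 4: b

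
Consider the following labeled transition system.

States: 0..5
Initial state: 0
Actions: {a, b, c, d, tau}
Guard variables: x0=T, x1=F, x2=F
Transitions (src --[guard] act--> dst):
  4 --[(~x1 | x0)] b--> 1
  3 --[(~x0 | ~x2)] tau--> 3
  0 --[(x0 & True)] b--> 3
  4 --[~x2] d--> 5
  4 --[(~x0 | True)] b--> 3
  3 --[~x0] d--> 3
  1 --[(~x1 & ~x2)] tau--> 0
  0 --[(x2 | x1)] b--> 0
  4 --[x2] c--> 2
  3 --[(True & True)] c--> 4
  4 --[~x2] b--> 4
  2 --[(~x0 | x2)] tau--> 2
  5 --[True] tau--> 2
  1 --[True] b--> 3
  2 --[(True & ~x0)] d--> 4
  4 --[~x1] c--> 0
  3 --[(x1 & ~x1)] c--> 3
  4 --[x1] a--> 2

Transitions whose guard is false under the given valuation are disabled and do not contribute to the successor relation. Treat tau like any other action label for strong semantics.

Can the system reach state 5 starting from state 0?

Answer: REACHABLE

Trace:
After dropping false guards: 11 live edges.
Layer 0: {0}
Layer 1: {3}  now seen {0,3}
Layer 2: {4}  now seen {0,3,4}
Layer 3: {1,5}  now seen {0,1,3,4,5}
Layer 4: {2}  now seen {0,1,2,3,4,5}
Reachable = {0,1,2,3,4,5}
Path to 5: b·c·d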